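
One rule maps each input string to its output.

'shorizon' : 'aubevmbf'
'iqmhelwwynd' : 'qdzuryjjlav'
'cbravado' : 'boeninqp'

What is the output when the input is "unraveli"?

vaeniryh

The pattern: swap the first and last characters, then shift every letter 13 places forward in the alphabet (wrapping around) — i.e. ROT13.
So "unraveli" becomes "vaeniryh".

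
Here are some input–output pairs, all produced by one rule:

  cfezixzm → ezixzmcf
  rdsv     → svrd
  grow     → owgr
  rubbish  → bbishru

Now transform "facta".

Looking at the pairs, the operation is to move the first 2 characters to the end (rotate left by 2).
"facta" → "ctafa".

ctafa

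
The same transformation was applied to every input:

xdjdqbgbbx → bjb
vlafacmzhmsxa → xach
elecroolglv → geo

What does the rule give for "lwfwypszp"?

What's happening: keep one character in every 3, starting at position 3 (positions 3rd, 6th, 9th, ...), then move the last character to the front.
Working it through for "lwfwypszp": intermediate "fpp", final "pfp".

pfp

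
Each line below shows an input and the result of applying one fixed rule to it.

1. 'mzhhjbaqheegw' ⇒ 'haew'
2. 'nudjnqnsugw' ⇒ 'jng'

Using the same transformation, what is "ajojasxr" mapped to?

jx

In each case the input is transformed by: delete the first character, then keep one character in every 3, starting at position 3 (positions 3rd, 6th, 9th, ...).
For "ajojasxr" the result is "jx".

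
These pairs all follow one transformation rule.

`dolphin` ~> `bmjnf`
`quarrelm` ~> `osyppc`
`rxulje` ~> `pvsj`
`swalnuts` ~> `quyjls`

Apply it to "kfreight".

Looking at the pairs, the operation is to delete the last 2 characters, then shift every letter 2 places backward in the alphabet (wrapping around).
Starting from "kfreight": after the first operation, "kfreig"; after the second, "idpcge".

idpcge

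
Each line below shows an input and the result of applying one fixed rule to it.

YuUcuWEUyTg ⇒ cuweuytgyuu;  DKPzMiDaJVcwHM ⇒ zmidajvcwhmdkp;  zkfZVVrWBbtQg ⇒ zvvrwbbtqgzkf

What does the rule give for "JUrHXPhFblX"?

What's happening: move the first 3 characters to the end (rotate left by 3), then convert every letter to lowercase.
"JUrHXPhFblX" → "hxphfblxjur".

hxphfblxjur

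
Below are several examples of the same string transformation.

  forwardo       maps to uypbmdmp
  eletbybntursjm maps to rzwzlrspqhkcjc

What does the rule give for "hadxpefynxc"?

vncdwlvafyb

The rule is to move the first 3 characters to the end (rotate left by 3), then shift every letter 2 places backward in the alphabet (wrapping around).
Working it through for "hadxpefynxc": intermediate "xpefynxchad", final "vncdwlvafyb".
(Check on "eletbybntursjm": → "tbybntursjmele" → "rzwzlrspqhkcjc" ✓)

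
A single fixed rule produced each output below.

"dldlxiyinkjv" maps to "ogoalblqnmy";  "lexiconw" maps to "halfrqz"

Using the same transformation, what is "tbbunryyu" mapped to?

eexqubbx

Looking at the pairs, the operation is to delete the first character, then shift every letter 3 places forward in the alphabet (wrapping around).
"tbbunryyu" → "bbunryyu" → "eexqubbx".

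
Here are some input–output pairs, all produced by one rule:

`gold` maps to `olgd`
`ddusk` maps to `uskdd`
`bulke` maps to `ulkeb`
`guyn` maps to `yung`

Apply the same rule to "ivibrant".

Looking at the pairs, the operation is to sort the characters into reverse alphabetical order.
For "ivibrant" the result is "vtrniiba".

vtrniiba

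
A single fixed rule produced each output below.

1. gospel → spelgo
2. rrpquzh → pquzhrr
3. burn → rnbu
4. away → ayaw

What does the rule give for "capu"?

The transformation: move the first 2 characters to the end (rotate left by 2).
"capu" → "puca".

puca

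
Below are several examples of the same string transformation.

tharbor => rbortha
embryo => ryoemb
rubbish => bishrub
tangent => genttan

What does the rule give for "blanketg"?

Each output is the input with this applied: move the first 3 characters to the end (rotate left by 3).
For "blanketg" the result is "nketgbla".

nketgbla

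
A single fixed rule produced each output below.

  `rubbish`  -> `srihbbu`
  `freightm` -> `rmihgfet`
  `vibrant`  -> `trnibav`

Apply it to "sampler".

Each output is the input with this applied: sort the characters into reverse alphabetical order, then move the first character to the end.
"sampler" → "rpmleas".

rpmleas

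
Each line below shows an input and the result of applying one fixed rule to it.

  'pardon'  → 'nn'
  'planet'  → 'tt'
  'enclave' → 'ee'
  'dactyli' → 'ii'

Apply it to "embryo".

oo

Rule — double every character, then keep only the last 2 characters.
On "embryo": the first step gives "eemmbbrryyoo", and the second then gives "oo".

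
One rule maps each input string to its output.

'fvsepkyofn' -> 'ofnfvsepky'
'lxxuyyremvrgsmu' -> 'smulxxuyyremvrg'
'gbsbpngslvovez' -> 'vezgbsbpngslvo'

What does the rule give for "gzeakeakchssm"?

The pattern: move the last 3 characters to the front (rotate right by 3).
For "gzeakeakchssm" the result is "ssmgzeakeakch".

ssmgzeakeakch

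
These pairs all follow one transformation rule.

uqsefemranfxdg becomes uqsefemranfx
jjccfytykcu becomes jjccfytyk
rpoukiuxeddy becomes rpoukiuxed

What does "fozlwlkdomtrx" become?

The pattern: delete the last 2 characters.
"fozlwlkdomtrx" → "fozlwlkdomt".

fozlwlkdomt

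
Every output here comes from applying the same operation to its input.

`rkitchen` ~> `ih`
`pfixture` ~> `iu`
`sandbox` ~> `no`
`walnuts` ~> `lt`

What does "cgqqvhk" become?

Looking at the pairs, the operation is to keep one character in every 3, starting at position 3 (positions 3rd, 6th, 9th, ...).
Applying that to "cgqqvhk" gives "qh".

qh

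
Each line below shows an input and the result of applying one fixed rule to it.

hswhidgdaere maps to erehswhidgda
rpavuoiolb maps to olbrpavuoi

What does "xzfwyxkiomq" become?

The pattern: move the last 3 characters to the front (rotate right by 3).
Doing the same to "xzfwyxkiomq": "omqxzfwyxki".

omqxzfwyxki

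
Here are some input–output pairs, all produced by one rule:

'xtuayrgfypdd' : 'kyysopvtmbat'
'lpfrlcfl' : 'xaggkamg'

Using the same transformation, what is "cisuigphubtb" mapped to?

The transformation: shift every letter 5 places backward in the alphabet (wrapping around), then move the last 3 characters to the front (rotate right by 3).
"cisuigphubtb" → "xdnpdbkcpwow" → "wowxdnpdbkcp".

wowxdnpdbkcp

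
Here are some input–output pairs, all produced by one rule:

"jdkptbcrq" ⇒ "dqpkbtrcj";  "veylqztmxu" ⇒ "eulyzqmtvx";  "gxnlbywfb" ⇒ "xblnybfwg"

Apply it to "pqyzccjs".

qszyccpj

What's happening: swap the first and last characters, then swap each adjacent pair of characters (1↔2, 3↔4, ...).
Working it through for "pqyzccjs": intermediate "sqyzccjp", final "qszyccpj".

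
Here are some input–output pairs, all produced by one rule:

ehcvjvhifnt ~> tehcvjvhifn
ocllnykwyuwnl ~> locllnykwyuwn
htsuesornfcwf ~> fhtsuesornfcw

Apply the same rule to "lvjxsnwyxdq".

Rule — move the last character to the front.
For "lvjxsnwyxdq" the result is "qlvjxsnwyxd".

qlvjxsnwyxd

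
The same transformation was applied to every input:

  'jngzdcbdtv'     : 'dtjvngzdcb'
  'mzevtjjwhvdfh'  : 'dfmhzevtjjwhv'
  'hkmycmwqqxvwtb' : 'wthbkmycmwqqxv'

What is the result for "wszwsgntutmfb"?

mfwbszwsgntut

The rule is to swap the first and last characters, then move the last 3 characters to the front (rotate right by 3).
Working it through for "wszwsgntutmfb": intermediate "bszwsgntutmfw", final "mfwbszwsgntut".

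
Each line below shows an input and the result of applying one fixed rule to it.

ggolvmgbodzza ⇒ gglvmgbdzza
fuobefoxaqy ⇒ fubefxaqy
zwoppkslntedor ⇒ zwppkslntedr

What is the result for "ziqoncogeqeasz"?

ziqncgeqeasz

What's happening: remove every "o".
For "ziqoncogeqeasz" the result is "ziqncgeqeasz".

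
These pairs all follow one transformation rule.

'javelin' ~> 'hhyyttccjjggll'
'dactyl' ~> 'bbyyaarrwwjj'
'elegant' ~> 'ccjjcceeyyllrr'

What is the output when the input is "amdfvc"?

yykkbbddttaa

In each case the input is transformed by: double every character, then shift every letter 2 places backward in the alphabet (wrapping around).
"amdfvc" → "yykkbbddttaa".
(Check on "elegant": → "eelleeggaanntt" → "ccjjcceeyyllrr" ✓)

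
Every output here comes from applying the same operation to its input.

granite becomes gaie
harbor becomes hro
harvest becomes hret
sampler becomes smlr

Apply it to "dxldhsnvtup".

dlhntp

The rule is to keep every other character starting from the first (positions 1st, 3rd, 5th, ...).
So "dxldhsnvtup" becomes "dlhntp".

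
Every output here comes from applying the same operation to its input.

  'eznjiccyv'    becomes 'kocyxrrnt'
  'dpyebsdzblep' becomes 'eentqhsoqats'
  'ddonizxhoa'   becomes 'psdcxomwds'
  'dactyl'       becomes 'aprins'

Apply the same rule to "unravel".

acgpktj

In each case the input is transformed by: swap the first and last characters, then shift every letter 11 places backward in the alphabet (wrapping around).
For "unravel", step one produces "lnraveu"; step two turns that into "acgpktj".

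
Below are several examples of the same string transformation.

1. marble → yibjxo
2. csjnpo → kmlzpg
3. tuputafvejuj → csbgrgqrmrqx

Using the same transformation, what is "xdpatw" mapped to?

Looking at the pairs, the operation is to swap the front and back halves of the string, then shift every letter 3 places backward in the alphabet (wrapping around).
Applying both steps to "xdpatw": "atwxdp", then "xqtuam".

xqtuam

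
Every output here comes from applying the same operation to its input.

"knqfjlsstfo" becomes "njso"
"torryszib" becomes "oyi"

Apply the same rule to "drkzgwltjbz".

rgtz

Looking at the pairs, the operation is to keep one character in every 3, starting at position 2 (positions 2nd, 5th, 8th, ...).
For "drkzgwltjbz" the result is "rgtz".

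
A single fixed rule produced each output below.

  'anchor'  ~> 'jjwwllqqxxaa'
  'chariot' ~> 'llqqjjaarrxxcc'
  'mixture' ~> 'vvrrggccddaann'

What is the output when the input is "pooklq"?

yyxxxxttuuzz

In each case the input is transformed by: double every character, then shift every letter 9 places forward in the alphabet (wrapping around).
Working it through for "pooklq": intermediate "ppooookkllqq", final "yyxxxxttuuzz".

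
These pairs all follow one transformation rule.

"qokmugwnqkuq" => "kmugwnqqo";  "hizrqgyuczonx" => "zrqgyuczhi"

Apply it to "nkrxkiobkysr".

Each output is the input with this applied: delete the last 3 characters, then move the first 2 characters to the end (rotate left by 2).
Working it through for "nkrxkiobkysr": intermediate "nkrxkiobk", final "rxkiobknk".
(Check on "qokmugwnqkuq": → "qokmugwnq" → "kmugwnqqo" ✓)

rxkiobknk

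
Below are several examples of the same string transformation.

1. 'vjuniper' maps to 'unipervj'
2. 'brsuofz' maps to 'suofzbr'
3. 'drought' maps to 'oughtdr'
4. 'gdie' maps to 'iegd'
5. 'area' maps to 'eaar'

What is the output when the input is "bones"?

Rule — move the first 2 characters to the end (rotate left by 2).
So "bones" becomes "nesbo".

nesbo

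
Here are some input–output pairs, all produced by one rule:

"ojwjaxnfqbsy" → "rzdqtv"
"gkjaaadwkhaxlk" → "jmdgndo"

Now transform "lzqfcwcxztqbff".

otffcti

What's happening: shift every letter 3 places forward in the alphabet (wrapping around), then keep every other character starting from the first (positions 1st, 3rd, 5th, ...).
Applying both steps to "lzqfcwcxztqbff": "octifzfacwteii", then "otffcti".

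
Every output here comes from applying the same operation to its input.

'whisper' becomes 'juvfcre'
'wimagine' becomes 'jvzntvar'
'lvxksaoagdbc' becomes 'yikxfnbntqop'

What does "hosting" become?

Looking at the pairs, the operation is to shift every letter 13 places forward in the alphabet (wrapping around) — i.e. ROT13.
So "hosting" becomes "ubfgvat".

ubfgvat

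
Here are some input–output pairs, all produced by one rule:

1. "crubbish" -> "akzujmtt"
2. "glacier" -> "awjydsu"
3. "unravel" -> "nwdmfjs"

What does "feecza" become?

Looking at the pairs, the operation is to shift every letter 8 places backward in the alphabet (wrapping around), then move the last 3 characters to the front (rotate right by 3).
Starting from "feecza": after the first operation, "xwwurs"; after the second, "ursxww".

ursxww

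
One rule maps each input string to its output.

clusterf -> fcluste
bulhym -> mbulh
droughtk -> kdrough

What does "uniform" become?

Each output is the input with this applied: move the last character to the front, then delete the last character.
"uniform" → "munifor" → "munifo".

munifo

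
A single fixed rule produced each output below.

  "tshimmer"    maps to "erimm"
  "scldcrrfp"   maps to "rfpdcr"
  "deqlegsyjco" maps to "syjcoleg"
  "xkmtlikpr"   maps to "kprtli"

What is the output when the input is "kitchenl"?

nlche

The pattern: delete the first 3 characters, then move the first 3 characters to the end (rotate left by 3).
Working it through for "kitchenl": intermediate "chenl", final "nlche".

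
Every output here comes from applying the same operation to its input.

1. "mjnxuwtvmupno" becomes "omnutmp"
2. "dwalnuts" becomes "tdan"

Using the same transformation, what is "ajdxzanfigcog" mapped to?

gadznic

Looking at the pairs, the operation is to keep every other character starting from the first (positions 1st, 3rd, 5th, ...), then move the last character to the front.
Starting from "ajdxzanfigcog": after the first operation, "adznicg"; after the second, "gadznic".
(Check on "mjnxuwtvmupno": → "mnutmpo" → "omnutmp" ✓)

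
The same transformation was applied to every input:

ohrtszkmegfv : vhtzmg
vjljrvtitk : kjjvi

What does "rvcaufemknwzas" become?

svafmnz

In each case the input is transformed by: move the last character to the front, then keep every other character starting from the first (positions 1st, 3rd, 5th, ...).
On "rvcaufemknwzas": the first step gives "srvcaufemknwza", and the second then gives "svafmnz".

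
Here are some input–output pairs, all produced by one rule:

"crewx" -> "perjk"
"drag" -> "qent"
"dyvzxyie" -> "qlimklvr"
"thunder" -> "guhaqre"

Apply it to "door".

qbbe

Looking at the pairs, the operation is to shift every letter 13 places forward in the alphabet (wrapping around) — i.e. ROT13.
So "door" becomes "qbbe".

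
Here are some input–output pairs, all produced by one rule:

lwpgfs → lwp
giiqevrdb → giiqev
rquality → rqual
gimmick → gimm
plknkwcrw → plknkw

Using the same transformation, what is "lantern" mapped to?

lant

The pattern: delete the last 3 characters.
Applying that to "lantern" gives "lant".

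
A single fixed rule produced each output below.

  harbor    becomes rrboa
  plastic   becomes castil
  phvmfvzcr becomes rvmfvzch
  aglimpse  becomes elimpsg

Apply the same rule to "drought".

The pattern: delete the first character, then swap the first and last characters.
Working it through for "drought": intermediate "rought", final "toughr".
(Check on "plastic": → "lastic" → "castil" ✓)

toughr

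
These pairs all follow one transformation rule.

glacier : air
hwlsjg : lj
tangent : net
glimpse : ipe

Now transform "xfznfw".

zf

The rule is to delete the first character, then keep every other character starting from the second (positions 2nd, 4th, 6th, ...).
Starting from "xfznfw": after the first operation, "fznfw"; after the second, "zf".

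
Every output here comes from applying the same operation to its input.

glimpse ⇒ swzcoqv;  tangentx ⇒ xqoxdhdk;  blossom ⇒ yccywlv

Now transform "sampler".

What's happening: move the first 2 characters to the end (rotate left by 2), then shift every letter 10 places forward in the alphabet (wrapping around).
On "sampler": the first step gives "mplersa", and the second then gives "wzvobck".
(Check on "tangentx": → "ngentxta" → "xqoxdhdk" ✓)

wzvobck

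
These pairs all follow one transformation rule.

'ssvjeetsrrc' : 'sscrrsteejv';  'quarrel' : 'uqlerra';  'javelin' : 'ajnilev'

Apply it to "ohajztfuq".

hoquftzja

The pattern: reverse the string, then move the last 2 characters to the front (rotate right by 2).
On "ohajztfuq": the first step gives "quftzjaho", and the second then gives "hoquftzja".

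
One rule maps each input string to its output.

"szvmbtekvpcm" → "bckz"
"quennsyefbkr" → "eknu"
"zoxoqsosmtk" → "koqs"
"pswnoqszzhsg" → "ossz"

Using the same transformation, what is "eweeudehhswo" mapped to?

huww

The transformation: keep one character in every 3, starting at position 2 (positions 2nd, 5th, 8th, ...), then sort the characters into alphabetical order.
For "eweeudehhswo", step one produces "wuhw"; step two turns that into "huww".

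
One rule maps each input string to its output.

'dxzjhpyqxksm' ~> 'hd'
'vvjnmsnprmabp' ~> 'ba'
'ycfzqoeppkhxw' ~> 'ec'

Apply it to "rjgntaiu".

The pattern: sort the characters into reverse alphabetical order, then keep only the last 2 characters.
On "rjgntaiu": the first step gives "utrnjiga", and the second then gives "ga".
(Check on "ycfzqoeppkhxw": → "zyxwqppokhfec" → "ec" ✓)

ga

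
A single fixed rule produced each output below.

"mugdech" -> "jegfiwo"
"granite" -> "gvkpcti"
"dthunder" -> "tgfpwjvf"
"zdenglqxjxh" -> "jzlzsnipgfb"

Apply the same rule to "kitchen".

Rule — shift every letter 2 places forward in the alphabet (wrapping around), then reverse the string.
Applying both steps to "kitchen": "mkvejgp", then "pgjevkm".

pgjevkm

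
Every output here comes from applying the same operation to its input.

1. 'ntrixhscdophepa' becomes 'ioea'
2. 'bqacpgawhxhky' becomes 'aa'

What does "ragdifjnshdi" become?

The transformation: keep only the vowels.
Doing the same to "ragdifjnshdi": "aii".

aii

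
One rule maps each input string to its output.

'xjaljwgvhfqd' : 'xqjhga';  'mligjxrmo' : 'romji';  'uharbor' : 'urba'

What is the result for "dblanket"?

Each output is the input with this applied: keep every other character starting from the first (positions 1st, 3rd, 5th, ...), then sort the characters into reverse alphabetical order.
Working it through for "dblanket": intermediate "dlne", final "nled".

nled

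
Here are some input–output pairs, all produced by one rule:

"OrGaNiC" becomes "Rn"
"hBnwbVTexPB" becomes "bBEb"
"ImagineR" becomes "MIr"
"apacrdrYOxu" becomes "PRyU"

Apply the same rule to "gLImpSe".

lP

The rule is to keep one character in every 3, starting at position 2 (positions 2nd, 5th, 8th, ...), then flip the case of every letter.
For "gLImpSe" the result is "lP".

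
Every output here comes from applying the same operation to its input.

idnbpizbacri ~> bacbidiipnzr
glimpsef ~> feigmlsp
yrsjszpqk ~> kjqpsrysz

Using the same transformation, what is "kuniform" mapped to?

Rule — sort the characters into alphabetical order, then swap each adjacent pair of characters (1↔2, 3↔4, ...).
Applying that to "kuniform" gives "ifmkonur".

ifmkonur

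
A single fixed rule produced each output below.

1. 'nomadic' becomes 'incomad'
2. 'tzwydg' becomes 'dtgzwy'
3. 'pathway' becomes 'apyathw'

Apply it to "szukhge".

In each case the input is transformed by: swap the first and last characters, then move the last 2 characters to the front (rotate right by 2).
For "szukhge", step one produces "ezukhgs"; step two turns that into "gsezukh".

gsezukh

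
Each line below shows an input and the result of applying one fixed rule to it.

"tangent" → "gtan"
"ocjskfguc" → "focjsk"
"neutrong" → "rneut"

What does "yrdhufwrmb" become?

wyrdhuf

The rule is to delete the last 3 characters, then move the last character to the front.
Starting from "yrdhufwrmb": after the first operation, "yrdhufw"; after the second, "wyrdhuf".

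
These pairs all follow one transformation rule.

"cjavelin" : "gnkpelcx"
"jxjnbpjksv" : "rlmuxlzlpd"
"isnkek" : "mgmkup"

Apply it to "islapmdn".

Looking at the pairs, the operation is to shift every letter 2 places forward in the alphabet (wrapping around), then swap the front and back halves of the string.
Starting from "islapmdn": after the first operation, "kuncrofp"; after the second, "rofpkunc".
(Check on "jxjnbpjksv": → "lzlpdrlmux" → "rlmuxlzlpd" ✓)

rofpkunc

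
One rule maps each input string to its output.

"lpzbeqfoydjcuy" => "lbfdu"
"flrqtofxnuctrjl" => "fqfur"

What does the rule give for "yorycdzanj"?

Looking at the pairs, the operation is to keep one character in every 3, starting at position 1 (positions 1st, 4th, 7th, ...).
On "yorycdzanj" that produces "yyzj".

yyzj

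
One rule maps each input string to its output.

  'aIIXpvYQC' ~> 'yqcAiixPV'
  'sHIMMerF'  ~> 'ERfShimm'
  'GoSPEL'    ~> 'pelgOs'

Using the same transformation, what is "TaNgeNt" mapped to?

Each output is the input with this applied: flip the case of every letter, then move the last 3 characters to the front (rotate right by 3).
So "TaNgeNt" becomes "EnTtAnG".

EnTtAnG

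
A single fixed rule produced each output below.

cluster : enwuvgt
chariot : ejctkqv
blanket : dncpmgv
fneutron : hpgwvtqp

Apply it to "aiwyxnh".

The rule is to shift every letter 2 places forward in the alphabet (wrapping around).
Applying that to "aiwyxnh" gives "ckyazpj".

ckyazpj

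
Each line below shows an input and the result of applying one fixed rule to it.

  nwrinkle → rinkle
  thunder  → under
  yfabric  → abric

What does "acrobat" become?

robat

In each case the input is transformed by: delete the first 2 characters.
For "acrobat" the result is "robat".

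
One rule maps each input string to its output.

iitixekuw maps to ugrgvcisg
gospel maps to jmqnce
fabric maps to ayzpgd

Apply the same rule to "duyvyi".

gswtwb

The transformation: swap the first and last characters, then shift every letter 2 places backward in the alphabet (wrapping around).
Applying that to "duyvyi" gives "gswtwb".
(Check on "fabric": → "cabrif" → "ayzpgd" ✓)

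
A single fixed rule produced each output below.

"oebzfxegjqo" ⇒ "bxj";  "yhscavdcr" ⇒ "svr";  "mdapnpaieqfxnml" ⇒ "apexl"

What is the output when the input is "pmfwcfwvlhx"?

ffl

Each output is the input with this applied: keep one character in every 3, starting at position 3 (positions 3rd, 6th, 9th, ...).
So "pmfwcfwvlhx" becomes "ffl".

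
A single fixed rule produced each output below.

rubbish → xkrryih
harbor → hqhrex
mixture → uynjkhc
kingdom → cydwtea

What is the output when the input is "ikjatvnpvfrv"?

Looking at the pairs, the operation is to shift every letter 10 places backward in the alphabet (wrapping around), then swap the first and last characters.
Working it through for "ikjatvnpvfrv": intermediate "yazqjldflvhl", final "lazqjldflvhy".

lazqjldflvhy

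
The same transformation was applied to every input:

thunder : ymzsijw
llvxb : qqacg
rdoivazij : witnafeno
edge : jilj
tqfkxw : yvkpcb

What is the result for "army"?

In each case the input is transformed by: shift every letter 5 places forward in the alphabet (wrapping around).
So "army" becomes "fwrd".

fwrd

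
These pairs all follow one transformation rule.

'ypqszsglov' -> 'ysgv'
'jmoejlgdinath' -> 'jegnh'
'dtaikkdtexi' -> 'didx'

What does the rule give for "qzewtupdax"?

What's happening: keep one character in every 3, starting at position 1 (positions 1st, 4th, 7th, ...).
Applying that to "qzewtupdax" gives "qwpx".

qwpx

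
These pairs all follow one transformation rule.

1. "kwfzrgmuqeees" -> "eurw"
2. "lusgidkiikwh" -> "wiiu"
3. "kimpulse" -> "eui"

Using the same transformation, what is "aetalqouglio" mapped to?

The transformation: keep one character in every 3, starting at position 2 (positions 2nd, 5th, 8th, ...), then reverse the string.
Starting from "aetalqouglio": after the first operation, "elui"; after the second, "iule".

iule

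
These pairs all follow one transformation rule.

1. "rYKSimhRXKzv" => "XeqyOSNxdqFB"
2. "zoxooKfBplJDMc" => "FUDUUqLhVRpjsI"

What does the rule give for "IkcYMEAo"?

oQIeskgU

Rule — shift every letter 6 places forward in the alphabet (wrapping around), then flip the case of every letter.
Doing the same to "IkcYMEAo": "oQIeskgU".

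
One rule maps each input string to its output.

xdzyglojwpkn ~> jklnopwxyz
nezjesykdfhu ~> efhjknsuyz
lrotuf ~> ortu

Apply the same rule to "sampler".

lmprs

Looking at the pairs, the operation is to sort the characters into alphabetical order, then delete the first 2 characters.
Starting from "sampler": after the first operation, "aelmprs"; after the second, "lmprs".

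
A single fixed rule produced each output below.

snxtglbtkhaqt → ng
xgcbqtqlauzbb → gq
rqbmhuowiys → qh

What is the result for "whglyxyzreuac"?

The rule is to keep one character in every 3, starting at position 2 (positions 2nd, 5th, 8th, ...), then delete the last 2 characters.
Working it through for "whglyxyzreuac": intermediate "hyzu", final "hy".

hy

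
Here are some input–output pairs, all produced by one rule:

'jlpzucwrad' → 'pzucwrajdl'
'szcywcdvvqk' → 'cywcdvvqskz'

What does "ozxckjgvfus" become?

xckjgvfuosz

What's happening: swap the first and last characters, then move the first 2 characters to the end (rotate left by 2).
On "ozxckjgvfus": the first step gives "szxckjgvfuo", and the second then gives "xckjgvfuosz".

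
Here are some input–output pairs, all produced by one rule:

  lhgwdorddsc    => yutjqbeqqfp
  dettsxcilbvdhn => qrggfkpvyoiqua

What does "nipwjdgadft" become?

avcjwqtnqsg

Each output is the input with this applied: shift every letter 13 places forward in the alphabet (wrapping around) — i.e. ROT13.
On "nipwjdgadft" that produces "avcjwqtnqsg".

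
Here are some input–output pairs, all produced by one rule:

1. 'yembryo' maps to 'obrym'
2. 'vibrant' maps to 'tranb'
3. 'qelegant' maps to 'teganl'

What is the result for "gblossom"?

mossol

Rule — delete the first 2 characters, then swap the first and last characters.
On "gblossom": the first step gives "lossom", and the second then gives "mossol".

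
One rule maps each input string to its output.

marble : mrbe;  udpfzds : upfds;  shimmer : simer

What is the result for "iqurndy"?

iurdy

The pattern: double every character, then keep one character in every 3, starting at position 2 (positions 2nd, 5th, 8th, ...).
"iqurndy" → "iiqquurrnnddyy" → "iurdy".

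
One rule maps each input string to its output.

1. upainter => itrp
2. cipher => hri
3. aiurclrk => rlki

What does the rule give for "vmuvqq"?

Rule — move the first 3 characters to the end (rotate left by 3), then keep every other character starting from the first (positions 1st, 3rd, 5th, ...).
Applying that to "vmuvqq" gives "vqm".

vqm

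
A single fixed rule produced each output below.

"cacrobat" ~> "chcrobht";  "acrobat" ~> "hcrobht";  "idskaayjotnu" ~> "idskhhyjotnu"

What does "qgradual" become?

The pattern: replace every "a" with "h".
Applying that to "qgradual" gives "qgrhduhl".

qgrhduhl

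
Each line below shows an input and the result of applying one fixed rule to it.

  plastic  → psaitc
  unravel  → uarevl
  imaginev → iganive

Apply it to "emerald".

erelad

The pattern: swap each adjacent pair of characters (1↔2, 3↔4, ...), then delete the first character.
For "emerald" the result is "erelad".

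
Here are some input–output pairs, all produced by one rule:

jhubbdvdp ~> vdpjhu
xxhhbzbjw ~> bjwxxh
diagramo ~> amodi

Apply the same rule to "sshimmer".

The transformation: move the last 3 characters to the front (rotate right by 3), then delete the last 3 characters.
Applying both steps to "sshimmer": "mersshim", then "merss".

merss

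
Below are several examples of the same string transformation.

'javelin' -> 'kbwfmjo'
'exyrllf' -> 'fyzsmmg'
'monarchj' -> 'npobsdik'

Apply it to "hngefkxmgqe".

iohfglynhrf

The transformation: shift every letter 1 place forward in the alphabet (wrapping around).
So "hngefkxmgqe" becomes "iohfglynhrf".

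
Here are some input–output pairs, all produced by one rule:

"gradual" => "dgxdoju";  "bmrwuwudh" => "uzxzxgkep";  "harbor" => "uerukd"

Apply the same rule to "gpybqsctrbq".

betvfwuetjs

The rule is to shift every letter 3 places forward in the alphabet (wrapping around), then move the first 2 characters to the end (rotate left by 2).
Applying both steps to "gpybqsctrbq": "jsbetvfwuet", then "betvfwuetjs".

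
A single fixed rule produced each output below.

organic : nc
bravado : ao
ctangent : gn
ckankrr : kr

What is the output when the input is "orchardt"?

ad

The transformation: keep every other character starting from the first (positions 1st, 3rd, 5th, ...), then keep only the last 2 characters.
"orchardt" → "ocad" → "ad".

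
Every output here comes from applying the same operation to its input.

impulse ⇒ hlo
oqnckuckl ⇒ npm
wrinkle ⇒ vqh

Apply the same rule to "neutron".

What's happening: shift every letter 1 place backward in the alphabet (wrapping around), then keep only the first 3 characters.
Working it through for "neutron": intermediate "mdtsqnm", final "mdt".
(Check on "impulse": → "hlotkrd" → "hlo" ✓)

mdt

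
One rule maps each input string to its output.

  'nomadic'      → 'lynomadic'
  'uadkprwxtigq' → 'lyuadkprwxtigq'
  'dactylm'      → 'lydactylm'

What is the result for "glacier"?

The pattern: prepend "ly".
For "glacier" the result is "lyglacier".

lyglacier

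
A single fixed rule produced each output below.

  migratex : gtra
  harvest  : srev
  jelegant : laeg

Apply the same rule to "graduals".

Rule — take characters alternately from the front and the back (1st, last, 2nd, 2nd-last, ...), then keep only the last 4 characters.
"graduals" → "gsrlaadu" → "aadu".
(Check on "harvest": → "htasrev" → "srev" ✓)

aadu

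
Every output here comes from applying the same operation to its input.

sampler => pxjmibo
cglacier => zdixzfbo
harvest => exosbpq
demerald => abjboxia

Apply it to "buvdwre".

The rule is to shift every letter 3 places backward in the alphabet (wrapping around).
So "buvdwre" becomes "yrsatob".

yrsatob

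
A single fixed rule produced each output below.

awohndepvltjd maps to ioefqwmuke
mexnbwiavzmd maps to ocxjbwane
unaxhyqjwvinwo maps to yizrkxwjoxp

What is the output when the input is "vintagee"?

What's happening: delete the first 3 characters, then shift every letter 1 place forward in the alphabet (wrapping around).
"vintagee" → "tagee" → "ubhff".

ubhff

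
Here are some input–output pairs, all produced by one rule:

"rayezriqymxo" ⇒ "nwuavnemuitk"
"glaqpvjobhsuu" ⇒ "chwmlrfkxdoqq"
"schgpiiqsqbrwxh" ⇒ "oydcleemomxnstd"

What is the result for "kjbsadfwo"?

The rule is to shift every letter 4 places backward in the alphabet (wrapping around).
So "kjbsadfwo" becomes "gfxowzbsk".

gfxowzbsk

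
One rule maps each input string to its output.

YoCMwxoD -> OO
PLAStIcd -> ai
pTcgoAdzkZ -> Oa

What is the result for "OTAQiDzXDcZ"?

oaI

The transformation: flip the case of every letter, then keep only the vowels.
Doing the same to "OTAQiDzXDcZ": "oaI".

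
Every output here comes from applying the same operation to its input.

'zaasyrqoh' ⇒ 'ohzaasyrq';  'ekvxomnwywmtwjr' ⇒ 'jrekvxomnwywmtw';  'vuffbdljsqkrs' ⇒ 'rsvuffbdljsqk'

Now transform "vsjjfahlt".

The pattern: move the last 2 characters to the front (rotate right by 2).
On "vsjjfahlt" that produces "ltvsjjfah".

ltvsjjfah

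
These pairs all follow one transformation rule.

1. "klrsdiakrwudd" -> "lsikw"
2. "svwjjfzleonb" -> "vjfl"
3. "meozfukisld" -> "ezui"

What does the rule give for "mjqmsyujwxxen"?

The transformation: delete the last 3 characters, then keep every other character starting from the second (positions 2nd, 4th, 6th, ...).
On "mjqmsyujwxxen": the first step gives "mjqmsyujwx", and the second then gives "jmyjx".

jmyjx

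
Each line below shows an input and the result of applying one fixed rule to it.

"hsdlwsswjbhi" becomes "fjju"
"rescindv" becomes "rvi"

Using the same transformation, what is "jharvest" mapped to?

What's happening: shift every letter 13 places forward in the alphabet (wrapping around) — i.e. ROT13, then keep one character in every 3, starting at position 2 (positions 2nd, 5th, 8th, ...).
Working it through for "jharvest": intermediate "wuneirfg", final "uig".

uig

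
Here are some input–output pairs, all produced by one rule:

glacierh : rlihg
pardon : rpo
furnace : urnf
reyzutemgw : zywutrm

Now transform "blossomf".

Rule — sort the characters into reverse alphabetical order, then delete the last 3 characters.
Starting from "blossomf": after the first operation, "ssoomlfb"; after the second, "ssoom".

ssoom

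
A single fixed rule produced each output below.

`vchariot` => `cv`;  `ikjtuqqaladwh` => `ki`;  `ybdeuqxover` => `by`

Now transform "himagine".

The transformation: swap each adjacent pair of characters (1↔2, 3↔4, ...), then keep only the first 2 characters.
Doing the same to "himagine": "ih".

ih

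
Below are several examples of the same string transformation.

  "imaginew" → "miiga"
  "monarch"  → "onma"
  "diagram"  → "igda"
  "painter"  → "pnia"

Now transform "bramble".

rmba

The rule is to delete the last 3 characters, then sort the characters into reverse alphabetical order.
Working it through for "bramble": intermediate "bram", final "rmba".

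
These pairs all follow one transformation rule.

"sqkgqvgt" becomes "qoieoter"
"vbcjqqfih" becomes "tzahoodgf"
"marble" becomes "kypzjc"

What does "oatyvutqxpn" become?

myrwtsrovnl

Looking at the pairs, the operation is to shift every letter 2 places backward in the alphabet (wrapping around).
Applying that to "oatyvutqxpn" gives "myrwtsrovnl".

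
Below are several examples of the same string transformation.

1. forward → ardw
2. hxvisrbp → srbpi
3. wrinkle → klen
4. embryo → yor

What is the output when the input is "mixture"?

The pattern: delete the first 3 characters, then move the first character to the end.
Doing the same to "mixture": "uret".
(Check on "hxvisrbp": → "isrbp" → "srbpi" ✓)

uret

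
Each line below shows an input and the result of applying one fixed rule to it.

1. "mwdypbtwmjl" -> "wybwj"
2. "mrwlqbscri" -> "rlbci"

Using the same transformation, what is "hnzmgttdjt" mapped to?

The pattern: keep every other character starting from the second (positions 2nd, 4th, 6th, ...).
Applying that to "hnzmgttdjt" gives "nmtdt".

nmtdt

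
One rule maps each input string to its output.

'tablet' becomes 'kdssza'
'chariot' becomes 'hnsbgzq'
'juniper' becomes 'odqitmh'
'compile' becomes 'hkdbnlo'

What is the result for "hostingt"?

In each case the input is transformed by: move the last 3 characters to the front (rotate right by 3), then shift every letter 1 place backward in the alphabet (wrapping around).
Applying both steps to "hostingt": "ngthosti", then "mfsgnrsh".

mfsgnrsh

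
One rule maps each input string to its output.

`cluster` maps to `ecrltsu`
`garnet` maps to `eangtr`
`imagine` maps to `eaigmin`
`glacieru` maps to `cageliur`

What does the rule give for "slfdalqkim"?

daiflkmlsq

The transformation: sort the characters into alphabetical order, then swap each adjacent pair of characters (1↔2, 3↔4, ...).
For "slfdalqkim", step one produces "adfikllmqs"; step two turns that into "daiflkmlsq".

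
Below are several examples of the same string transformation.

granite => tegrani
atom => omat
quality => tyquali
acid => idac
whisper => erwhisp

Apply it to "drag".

The transformation: move the last 2 characters to the front (rotate right by 2).
For "drag" the result is "agdr".

agdr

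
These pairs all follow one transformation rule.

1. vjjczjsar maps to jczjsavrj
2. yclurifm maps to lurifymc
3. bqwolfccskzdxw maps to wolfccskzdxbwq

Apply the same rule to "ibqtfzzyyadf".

The pattern: swap the first and last characters, then move the first 2 characters to the end (rotate left by 2).
Applying both steps to "ibqtfzzyyadf": "fbqtfzzyyadi", then "qtfzzyyadifb".
(Check on "bqwolfccskzdxw": → "wqwolfccskzdxb" → "wolfccskzdxbwq" ✓)

qtfzzyyadifb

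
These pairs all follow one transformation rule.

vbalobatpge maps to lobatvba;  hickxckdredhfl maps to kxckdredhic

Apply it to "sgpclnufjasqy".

In each case the input is transformed by: delete the last 3 characters, then move the first 3 characters to the end (rotate left by 3).
On "sgpclnufjasqy" that produces "clnufjasgp".

clnufjasgp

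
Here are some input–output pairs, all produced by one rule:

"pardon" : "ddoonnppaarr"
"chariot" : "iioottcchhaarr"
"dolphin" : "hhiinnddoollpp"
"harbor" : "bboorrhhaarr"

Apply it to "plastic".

ttiiccppllaass

In each case the input is transformed by: move the last 3 characters to the front (rotate right by 3), then double every character.
Starting from "plastic": after the first operation, "ticplas"; after the second, "ttiiccppllaass".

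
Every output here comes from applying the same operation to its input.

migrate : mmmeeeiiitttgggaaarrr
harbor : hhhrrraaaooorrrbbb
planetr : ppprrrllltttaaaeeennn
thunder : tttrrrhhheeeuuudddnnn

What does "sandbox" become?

The rule is to take characters alternately from the front and the back (1st, last, 2nd, 2nd-last, ...), then repeat every character 3 times.
"sandbox" → "sxaonbd" → "sssxxxaaaooonnnbbbddd".
(Check on "harbor": → "hraorb" → "hhhrrraaaooorrrbbb" ✓)

sssxxxaaaooonnnbbbddd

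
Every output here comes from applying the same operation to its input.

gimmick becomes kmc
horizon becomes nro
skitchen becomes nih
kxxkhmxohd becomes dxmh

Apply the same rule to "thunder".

The pattern: move the last character to the front, then keep one character in every 3, starting at position 1 (positions 1st, 4th, 7th, ...).
On "thunder": the first step gives "rthunde", and the second then gives "rue".

rue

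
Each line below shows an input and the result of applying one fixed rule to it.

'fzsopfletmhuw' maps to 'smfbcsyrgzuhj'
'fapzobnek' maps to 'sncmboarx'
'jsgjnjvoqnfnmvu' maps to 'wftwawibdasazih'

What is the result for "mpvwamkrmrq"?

The pattern: shift every letter 13 places forward in the alphabet (wrapping around) — i.e. ROT13.
"mpvwamkrmrq" → "zcijnzxezed".

zcijnzxezed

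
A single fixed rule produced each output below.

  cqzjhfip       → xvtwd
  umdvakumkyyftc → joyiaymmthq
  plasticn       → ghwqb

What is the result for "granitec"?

The pattern: shift every letter 12 places backward in the alphabet (wrapping around), then delete the first 3 characters.
"granitec" → "ufobwhsq" → "bwhsq".
(Check on "cqzjhfip": → "qenxvtwd" → "xvtwd" ✓)

bwhsq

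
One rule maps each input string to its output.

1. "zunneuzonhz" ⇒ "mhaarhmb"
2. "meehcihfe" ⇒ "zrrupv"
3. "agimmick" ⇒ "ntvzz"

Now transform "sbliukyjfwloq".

foyvhxlwsj

The pattern: delete the last 3 characters, then shift every letter 13 places forward in the alphabet (wrapping around) — i.e. ROT13.
On "sbliukyjfwloq": the first step gives "sbliukyjfw", and the second then gives "foyvhxlwsj".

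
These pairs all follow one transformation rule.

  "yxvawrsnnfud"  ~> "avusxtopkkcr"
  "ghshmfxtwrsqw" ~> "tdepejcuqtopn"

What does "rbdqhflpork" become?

In each case the input is transformed by: shift every letter 3 places backward in the alphabet (wrapping around), then move the last character to the front.
On "rbdqhflpork": the first step gives "oyanecimloh", and the second then gives "hoyanecimlo".

hoyanecimlo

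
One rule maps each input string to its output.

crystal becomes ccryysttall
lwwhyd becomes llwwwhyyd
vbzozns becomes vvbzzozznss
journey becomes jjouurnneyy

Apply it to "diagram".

Rule — repeat every character 3 times, then keep every other character starting from the first (positions 1st, 3rd, 5th, ...).
"diagram" → "dddiiiaaagggrrraaammm" → "ddiaagrramm".

ddiaagrramm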